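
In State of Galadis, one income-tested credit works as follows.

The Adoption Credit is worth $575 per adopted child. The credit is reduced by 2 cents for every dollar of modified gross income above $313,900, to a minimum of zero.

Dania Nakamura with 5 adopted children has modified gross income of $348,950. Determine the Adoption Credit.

$2,174

Adoption Credit: base = 5 × $575 = $2,875. 2% of the $35,050 excess over $313,900 is $701; credit = $2,875 − $701 = $2,174.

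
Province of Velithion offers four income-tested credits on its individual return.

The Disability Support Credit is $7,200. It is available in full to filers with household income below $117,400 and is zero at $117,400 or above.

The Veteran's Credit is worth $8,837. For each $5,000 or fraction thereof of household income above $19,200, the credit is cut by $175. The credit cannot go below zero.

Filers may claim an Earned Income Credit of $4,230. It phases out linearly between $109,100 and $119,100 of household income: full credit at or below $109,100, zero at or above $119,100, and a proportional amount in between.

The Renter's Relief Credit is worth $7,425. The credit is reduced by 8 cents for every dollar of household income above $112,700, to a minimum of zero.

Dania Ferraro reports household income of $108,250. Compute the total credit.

$24,542

Disability Support Credit: $108,250 is below the $117,400 cutoff, so the full $7,200 applies.
Veteran's Credit: income exceeds $19,200 by $89,050, which is 18 full-or-partial $5,000 increments; reduction = 18 × $175 = $3,150, leaving $5,687.
Earned Income Credit: $108,250 is at or below the $109,100 threshold, so the full $4,230 applies.
Renter's Relief Credit: $108,250 is at or below the $112,700 threshold, so the full $7,425 applies.
Total: $7,200 + $5,687 + $4,230 + $7,425 = $24,542.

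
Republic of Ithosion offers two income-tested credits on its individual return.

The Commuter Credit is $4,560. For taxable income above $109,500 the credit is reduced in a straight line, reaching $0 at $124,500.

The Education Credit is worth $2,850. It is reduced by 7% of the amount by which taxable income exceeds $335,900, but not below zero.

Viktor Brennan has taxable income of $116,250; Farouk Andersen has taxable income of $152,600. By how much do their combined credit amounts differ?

$2,508

Viktor ($116,250): Commuter Credit: $116,250 is $6,750 into a $15,000 phase-out range, leaving 8,250/15,000 of the credit: $4,560 × 8,250/15,000 = $2,508. Education Credit: $116,250 is at or below the $335,900 threshold, so the full $2,850 applies. total $2,508 + $2,850 = $5,358
Farouk ($152,600): Commuter Credit: $152,600 is at or above $124,500, so the credit is $0. Education Credit: $152,600 is at or below the $335,900 threshold, so the full $2,850 applies. total $0 + $2,850 = $2,850
Difference: |$5,358 − $2,850| = $2,508.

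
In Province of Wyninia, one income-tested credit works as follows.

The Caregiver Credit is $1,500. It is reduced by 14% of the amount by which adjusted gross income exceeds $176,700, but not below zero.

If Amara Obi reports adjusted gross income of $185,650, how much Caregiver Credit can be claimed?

$247

Caregiver Credit: 14% of the $8,950 excess over $176,700 is $1,253; credit = $1,500 − $1,253 = $247.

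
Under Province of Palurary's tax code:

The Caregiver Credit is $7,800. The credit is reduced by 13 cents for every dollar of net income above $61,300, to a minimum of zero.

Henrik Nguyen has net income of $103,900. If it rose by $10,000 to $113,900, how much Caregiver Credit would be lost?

At $103,900 — 13% of the $42,600 excess over $61,300 is $5,538; credit = $7,800 − $5,538 = $2,262.
At $113,900 — 13% of the $52,600 excess over $61,300 is $6,838; credit = $7,800 − $6,838 = $962.
Lost: $2,262 − $962 = $1,300.

$1,300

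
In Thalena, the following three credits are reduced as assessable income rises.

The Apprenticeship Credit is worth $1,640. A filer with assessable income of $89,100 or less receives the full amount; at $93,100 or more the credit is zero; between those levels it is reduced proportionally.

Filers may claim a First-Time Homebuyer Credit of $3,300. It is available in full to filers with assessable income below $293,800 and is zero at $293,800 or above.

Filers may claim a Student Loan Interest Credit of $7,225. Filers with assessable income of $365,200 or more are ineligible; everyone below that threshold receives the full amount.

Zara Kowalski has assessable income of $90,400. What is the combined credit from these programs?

$11,632

Apprenticeship Credit: $90,400 is $1,300 into a $4,000 phase-out range, leaving 2,700/4,000 of the credit: $1,640 × 2,700/4,000 = $1,107.
First-Time Homebuyer Credit: $90,400 is below the $293,800 cutoff, so the full $3,300 applies.
Student Loan Interest Credit: $90,400 is below the $365,200 cutoff, so the full $7,225 applies.
Total: $1,107 + $3,300 + $7,225 = $11,632.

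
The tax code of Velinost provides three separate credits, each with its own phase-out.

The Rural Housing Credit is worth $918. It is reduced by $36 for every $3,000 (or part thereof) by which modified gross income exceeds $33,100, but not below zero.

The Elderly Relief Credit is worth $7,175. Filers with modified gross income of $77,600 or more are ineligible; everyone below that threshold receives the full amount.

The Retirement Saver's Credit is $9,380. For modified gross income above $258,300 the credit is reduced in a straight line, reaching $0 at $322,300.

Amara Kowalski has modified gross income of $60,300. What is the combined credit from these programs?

$17,113

Rural Housing Credit: income exceeds $33,100 by $27,200, which is 10 full-or-partial $3,000 increments; reduction = 10 × $36 = $360, leaving $558.
Elderly Relief Credit: $60,300 is below the $77,600 cutoff, so the full $7,175 applies.
Retirement Saver's Credit: $60,300 is at or below the $258,300 threshold, so the full $9,380 applies.
Total: $558 + $7,175 + $9,380 = $17,113.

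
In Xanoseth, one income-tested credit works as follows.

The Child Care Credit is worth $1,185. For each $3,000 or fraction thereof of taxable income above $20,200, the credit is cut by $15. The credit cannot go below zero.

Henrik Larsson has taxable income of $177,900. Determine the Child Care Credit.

Child Care Credit: income exceeds $20,200 by $157,700, which is 53 full-or-partial $3,000 increments; reduction = 53 × $15 = $795, leaving $390.

$390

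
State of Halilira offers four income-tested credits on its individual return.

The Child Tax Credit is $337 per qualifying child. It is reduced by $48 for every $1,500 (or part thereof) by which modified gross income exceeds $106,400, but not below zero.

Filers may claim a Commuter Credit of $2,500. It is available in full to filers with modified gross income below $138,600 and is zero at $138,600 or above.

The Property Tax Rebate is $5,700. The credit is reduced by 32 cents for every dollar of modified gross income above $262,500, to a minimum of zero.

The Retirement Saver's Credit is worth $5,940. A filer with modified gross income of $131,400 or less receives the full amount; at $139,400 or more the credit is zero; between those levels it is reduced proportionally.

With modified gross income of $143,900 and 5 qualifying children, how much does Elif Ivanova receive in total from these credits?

Child Tax Credit: base = 5 × $337 = $1,685. income exceeds $106,400 by $37,500, which is 25 full-or-partial $1,500 increments; reduction = 25 × $48 = $1,200, leaving $485.
Commuter Credit: $143,900 meets or exceeds the $138,600 cutoff, so the credit is $0.
Property Tax Rebate: $143,900 is at or below the $262,500 threshold, so the full $5,700 applies.
Retirement Saver's Credit: $143,900 is at or above $139,400, so the credit is $0.
Total: $485 + $0 + $5,700 + $0 = $6,185.

$6,185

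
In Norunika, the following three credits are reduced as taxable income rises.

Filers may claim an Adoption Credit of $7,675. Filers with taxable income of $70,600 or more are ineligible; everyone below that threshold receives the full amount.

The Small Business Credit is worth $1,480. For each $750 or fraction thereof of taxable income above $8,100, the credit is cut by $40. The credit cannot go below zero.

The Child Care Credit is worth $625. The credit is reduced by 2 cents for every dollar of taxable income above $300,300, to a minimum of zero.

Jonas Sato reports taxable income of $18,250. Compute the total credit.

$9,220

Adoption Credit: $18,250 is below the $70,600 cutoff, so the full $7,675 applies.
Small Business Credit: income exceeds $8,100 by $10,150, which is 14 full-or-partial $750 increments; reduction = 14 × $40 = $560, leaving $920.
Child Care Credit: $18,250 is at or below the $300,300 threshold, so the full $625 applies.
Total: $7,675 + $920 + $625 = $9,220.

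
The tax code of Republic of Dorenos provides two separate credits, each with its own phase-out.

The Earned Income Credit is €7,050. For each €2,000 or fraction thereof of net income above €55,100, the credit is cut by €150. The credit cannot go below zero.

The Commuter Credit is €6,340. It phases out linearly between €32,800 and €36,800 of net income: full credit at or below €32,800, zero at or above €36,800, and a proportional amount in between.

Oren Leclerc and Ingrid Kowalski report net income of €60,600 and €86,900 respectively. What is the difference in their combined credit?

€1,950

Oren (€60,600): Earned Income Credit: income exceeds €55,100 by €5,500, which is 3 full-or-partial €2,000 increments; reduction = 3 × €150 = €450, leaving €6,600. Commuter Credit: €60,600 is at or above €36,800, so the credit is €0. total €6,600 + €0 = €6,600
Ingrid (€86,900): Earned Income Credit: income exceeds €55,100 by €31,800, which is 16 full-or-partial €2,000 increments; reduction = 16 × €150 = €2,400, leaving €4,650. Commuter Credit: €86,900 is at or above €36,800, so the credit is €0. total €4,650 + €0 = €4,650
Difference: |€6,600 − €4,650| = €1,950.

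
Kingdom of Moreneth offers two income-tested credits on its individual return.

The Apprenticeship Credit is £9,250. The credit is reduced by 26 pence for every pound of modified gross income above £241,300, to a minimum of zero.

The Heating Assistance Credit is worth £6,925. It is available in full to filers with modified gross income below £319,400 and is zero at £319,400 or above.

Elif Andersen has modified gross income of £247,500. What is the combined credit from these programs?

Apprenticeship Credit: 26% of the £6,200 excess over £241,300 is £1,612; credit = £9,250 − £1,612 = £7,638.
Heating Assistance Credit: £247,500 is below the £319,400 cutoff, so the full £6,925 applies.
Total: £7,638 + £6,925 = £14,563.

£14,563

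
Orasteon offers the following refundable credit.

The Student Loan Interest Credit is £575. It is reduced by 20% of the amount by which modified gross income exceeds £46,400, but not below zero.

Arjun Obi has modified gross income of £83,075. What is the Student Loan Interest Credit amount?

Student Loan Interest Credit: 20% of the £36,675 excess over £46,400 is £7,335 ≥ base, so the credit is £0.

£0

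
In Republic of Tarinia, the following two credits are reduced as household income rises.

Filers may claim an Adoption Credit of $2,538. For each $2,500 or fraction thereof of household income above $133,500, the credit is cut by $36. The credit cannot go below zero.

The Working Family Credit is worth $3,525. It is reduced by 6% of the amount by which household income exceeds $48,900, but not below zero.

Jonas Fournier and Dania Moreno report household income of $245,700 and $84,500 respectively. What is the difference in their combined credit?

$3,009

Jonas ($245,700): Adoption Credit: income exceeds $133,500 by $112,200, which is 45 full-or-partial $2,500 increments; reduction = 45 × $36 = $1,620, leaving $918. Working Family Credit: 6% of the $196,800 excess over $48,900 is $11,808 ≥ base, so the credit is $0. total $918 + $0 = $918
Dania ($84,500): Adoption Credit: $84,500 is at or below the $133,500 threshold, so the full $2,538 applies. Working Family Credit: 6% of the $35,600 excess over $48,900 is $2,136; credit = $3,525 − $2,136 = $1,389. total $2,538 + $1,389 = $3,927
Difference: |$918 − $3,927| = $3,009.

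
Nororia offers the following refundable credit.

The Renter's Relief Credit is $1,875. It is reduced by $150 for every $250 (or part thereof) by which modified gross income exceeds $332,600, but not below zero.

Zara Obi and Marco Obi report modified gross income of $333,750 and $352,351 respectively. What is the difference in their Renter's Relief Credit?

Zara ($333,750): Renter's Relief Credit: income exceeds $332,600 by $1,150, which is 5 full-or-partial $250 increments; reduction = 5 × $150 = $750, leaving $1,125.
Marco ($352,351): Renter's Relief Credit: income exceeds $332,600 by $19,751 → 80 increments × $150 = $12,000 ≥ base, so the credit is $0.
Difference: |$1,125 − $0| = $1,125.

$1,125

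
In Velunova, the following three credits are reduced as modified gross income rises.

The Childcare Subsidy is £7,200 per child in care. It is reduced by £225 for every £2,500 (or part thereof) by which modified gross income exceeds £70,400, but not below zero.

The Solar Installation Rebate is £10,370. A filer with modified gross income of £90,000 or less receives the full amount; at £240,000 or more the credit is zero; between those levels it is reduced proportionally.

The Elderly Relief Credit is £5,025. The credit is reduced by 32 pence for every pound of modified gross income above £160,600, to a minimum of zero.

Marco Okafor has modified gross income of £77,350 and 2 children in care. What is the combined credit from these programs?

£29,120

Childcare Subsidy: base = 2 × £7,200 = £14,400. income exceeds £70,400 by £6,950, which is 3 full-or-partial £2,500 increments; reduction = 3 × £225 = £675, leaving £13,725.
Solar Installation Rebate: £77,350 is at or below the £90,000 threshold, so the full £10,370 applies.
Elderly Relief Credit: £77,350 is at or below the £160,600 threshold, so the full £5,025 applies.
Total: £13,725 + £10,370 + £5,025 = £29,120.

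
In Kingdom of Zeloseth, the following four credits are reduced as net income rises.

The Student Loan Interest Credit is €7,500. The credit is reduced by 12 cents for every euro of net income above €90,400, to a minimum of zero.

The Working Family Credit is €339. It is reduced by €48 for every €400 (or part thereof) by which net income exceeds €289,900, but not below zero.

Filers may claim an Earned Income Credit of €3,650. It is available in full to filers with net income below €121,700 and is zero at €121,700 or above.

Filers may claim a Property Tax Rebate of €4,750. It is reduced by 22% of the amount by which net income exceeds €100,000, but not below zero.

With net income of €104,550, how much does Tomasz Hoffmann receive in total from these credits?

€13,540

Student Loan Interest Credit: 12% of the €14,150 excess over €90,400 is €1,698; credit = €7,500 − €1,698 = €5,802.
Working Family Credit: €104,550 is at or below the €289,900 threshold, so the full €339 applies.
Earned Income Credit: €104,550 is below the €121,700 cutoff, so the full €3,650 applies.
Property Tax Rebate: 22% of the €4,550 excess over €100,000 is €1,001; credit = €4,750 − €1,001 = €3,749.
Total: €5,802 + €339 + €3,650 + €3,749 = €13,540.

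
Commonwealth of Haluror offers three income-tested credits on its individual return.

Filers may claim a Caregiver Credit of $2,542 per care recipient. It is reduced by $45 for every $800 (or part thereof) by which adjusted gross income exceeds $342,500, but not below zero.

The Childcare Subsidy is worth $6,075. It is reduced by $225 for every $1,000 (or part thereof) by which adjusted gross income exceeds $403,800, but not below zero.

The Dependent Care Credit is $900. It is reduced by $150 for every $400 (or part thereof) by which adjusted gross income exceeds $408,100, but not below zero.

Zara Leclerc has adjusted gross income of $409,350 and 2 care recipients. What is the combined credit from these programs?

$6,329

Caregiver Credit: base = 2 × $2,542 = $5,084. income exceeds $342,500 by $66,850, which is 84 full-or-partial $800 increments; reduction = 84 × $45 = $3,780, leaving $1,304.
Childcare Subsidy: income exceeds $403,800 by $5,550, which is 6 full-or-partial $1,000 increments; reduction = 6 × $225 = $1,350, leaving $4,725.
Dependent Care Credit: income exceeds $408,100 by $1,250, which is 4 full-or-partial $400 increments; reduction = 4 × $150 = $600, leaving $300.
Total: $1,304 + $4,725 + $300 = $6,329.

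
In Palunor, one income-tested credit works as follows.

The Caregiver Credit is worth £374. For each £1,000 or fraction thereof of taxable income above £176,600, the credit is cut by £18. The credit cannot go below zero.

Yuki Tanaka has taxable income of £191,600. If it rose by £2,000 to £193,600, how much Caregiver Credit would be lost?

At £191,600 — income exceeds £176,600 by £15,000, which is 15 full-or-partial £1,000 increments; reduction = 15 × £18 = £270, leaving £104.
At £193,600 — income exceeds £176,600 by £17,000, which is 17 full-or-partial £1,000 increments; reduction = 17 × £18 = £306, leaving £68.
Lost: £104 − £68 = £36.

£36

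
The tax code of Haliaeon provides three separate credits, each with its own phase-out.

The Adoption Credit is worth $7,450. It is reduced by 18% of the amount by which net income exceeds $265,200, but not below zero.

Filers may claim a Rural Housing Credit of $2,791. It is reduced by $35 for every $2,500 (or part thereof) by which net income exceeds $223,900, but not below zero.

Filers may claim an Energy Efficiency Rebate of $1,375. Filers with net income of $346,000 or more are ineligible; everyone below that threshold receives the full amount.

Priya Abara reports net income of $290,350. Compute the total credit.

Adoption Credit: 18% of the $25,150 excess over $265,200 is $4,527; credit = $7,450 − $4,527 = $2,923.
Rural Housing Credit: income exceeds $223,900 by $66,450, which is 27 full-or-partial $2,500 increments; reduction = 27 × $35 = $945, leaving $1,846.
Energy Efficiency Rebate: $290,350 is below the $346,000 cutoff, so the full $1,375 applies.
Total: $2,923 + $1,846 + $1,375 = $6,144.

$6,144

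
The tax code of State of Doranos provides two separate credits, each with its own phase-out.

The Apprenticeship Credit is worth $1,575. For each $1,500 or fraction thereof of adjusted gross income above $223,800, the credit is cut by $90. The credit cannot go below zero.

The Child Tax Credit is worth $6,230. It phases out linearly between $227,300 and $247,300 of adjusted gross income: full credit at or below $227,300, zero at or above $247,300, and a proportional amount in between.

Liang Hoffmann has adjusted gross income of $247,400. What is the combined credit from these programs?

Apprenticeship Credit: income exceeds $223,800 by $23,600, which is 16 full-or-partial $1,500 increments; reduction = 16 × $90 = $1,440, leaving $135.
Child Tax Credit: $247,400 is at or above $247,300, so the credit is $0.
Total: $135 + $0 = $135.

$135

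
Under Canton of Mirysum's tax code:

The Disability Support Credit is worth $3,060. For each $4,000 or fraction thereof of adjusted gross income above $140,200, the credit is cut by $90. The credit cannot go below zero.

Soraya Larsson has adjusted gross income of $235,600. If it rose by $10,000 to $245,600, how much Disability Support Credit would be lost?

At $235,600 — income exceeds $140,200 by $95,400, which is 24 full-or-partial $4,000 increments; reduction = 24 × $90 = $2,160, leaving $900.
At $245,600 — income exceeds $140,200 by $105,400, which is 27 full-or-partial $4,000 increments; reduction = 27 × $90 = $2,430, leaving $630.
Lost: $900 − $630 = $270.

$270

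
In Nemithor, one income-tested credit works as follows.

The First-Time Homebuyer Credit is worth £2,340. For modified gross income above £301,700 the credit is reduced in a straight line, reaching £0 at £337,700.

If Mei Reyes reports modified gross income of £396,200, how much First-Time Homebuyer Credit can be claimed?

First-Time Homebuyer Credit: £396,200 is at or above £337,700, so the credit is £0.

£0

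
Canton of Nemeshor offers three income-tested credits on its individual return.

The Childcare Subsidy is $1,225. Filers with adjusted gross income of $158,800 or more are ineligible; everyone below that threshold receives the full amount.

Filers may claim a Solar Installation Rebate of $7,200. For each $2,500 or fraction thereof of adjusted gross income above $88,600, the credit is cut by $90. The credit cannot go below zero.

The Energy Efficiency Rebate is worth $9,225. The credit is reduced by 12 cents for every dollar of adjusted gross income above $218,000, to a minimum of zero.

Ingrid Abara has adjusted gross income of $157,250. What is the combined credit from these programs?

Childcare Subsidy: $157,250 is below the $158,800 cutoff, so the full $1,225 applies.
Solar Installation Rebate: income exceeds $88,600 by $68,650, which is 28 full-or-partial $2,500 increments; reduction = 28 × $90 = $2,520, leaving $4,680.
Energy Efficiency Rebate: $157,250 is at or below the $218,000 threshold, so the full $9,225 applies.
Total: $1,225 + $4,680 + $9,225 = $15,130.

$15,130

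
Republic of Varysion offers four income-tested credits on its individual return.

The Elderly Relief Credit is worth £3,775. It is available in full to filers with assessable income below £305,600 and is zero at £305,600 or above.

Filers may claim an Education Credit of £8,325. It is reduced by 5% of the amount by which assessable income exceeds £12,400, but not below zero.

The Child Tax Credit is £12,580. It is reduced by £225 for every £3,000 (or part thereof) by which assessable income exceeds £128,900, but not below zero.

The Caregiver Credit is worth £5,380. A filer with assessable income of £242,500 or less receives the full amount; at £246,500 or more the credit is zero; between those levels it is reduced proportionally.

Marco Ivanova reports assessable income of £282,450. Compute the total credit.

Elderly Relief Credit: £282,450 is below the £305,600 cutoff, so the full £3,775 applies.
Education Credit: 5% of the £270,050 excess over £12,400 is £13,502.50 ≥ base, so the credit is £0.
Child Tax Credit: income exceeds £128,900 by £153,550, which is 52 full-or-partial £3,000 increments; reduction = 52 × £225 = £11,700, leaving £880.
Caregiver Credit: £282,450 is at or above £246,500, so the credit is £0.
Total: £3,775 + £0 + £880 + £0 = £4,655.

£4,655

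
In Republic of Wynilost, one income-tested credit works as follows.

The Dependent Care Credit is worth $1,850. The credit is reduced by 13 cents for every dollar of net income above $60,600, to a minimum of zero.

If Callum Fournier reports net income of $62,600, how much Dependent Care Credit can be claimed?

$1,590

Dependent Care Credit: 13% of the $2,000 excess over $60,600 is $260; credit = $1,850 − $260 = $1,590.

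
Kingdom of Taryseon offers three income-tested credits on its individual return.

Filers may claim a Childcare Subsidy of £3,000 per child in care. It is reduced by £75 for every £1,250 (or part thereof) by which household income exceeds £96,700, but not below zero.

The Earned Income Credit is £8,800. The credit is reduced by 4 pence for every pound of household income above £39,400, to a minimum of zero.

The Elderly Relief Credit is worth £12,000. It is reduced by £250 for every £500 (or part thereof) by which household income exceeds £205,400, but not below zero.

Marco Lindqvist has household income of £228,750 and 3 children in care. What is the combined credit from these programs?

Childcare Subsidy: base = 3 × £3,000 = £9,000. income exceeds £96,700 by £132,050, which is 106 full-or-partial £1,250 increments; reduction = 106 × £75 = £7,950, leaving £1,050.
Earned Income Credit: 4% of the £189,350 excess over £39,400 is £7,574; credit = £8,800 − £7,574 = £1,226.
Elderly Relief Credit: income exceeds £205,400 by £23,350, which is 47 full-or-partial £500 increments; reduction = 47 × £250 = £11,750, leaving £250.
Total: £1,050 + £1,226 + £250 = £2,526.

£2,526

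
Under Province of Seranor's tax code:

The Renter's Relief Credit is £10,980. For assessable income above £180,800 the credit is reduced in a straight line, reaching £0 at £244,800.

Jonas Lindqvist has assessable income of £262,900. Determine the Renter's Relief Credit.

Renter's Relief Credit: £262,900 is at or above £244,800, so the credit is £0.

£0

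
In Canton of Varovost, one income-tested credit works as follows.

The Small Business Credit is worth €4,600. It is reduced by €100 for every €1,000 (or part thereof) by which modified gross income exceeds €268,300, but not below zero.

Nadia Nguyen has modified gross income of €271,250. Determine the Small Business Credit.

Small Business Credit: income exceeds €268,300 by €2,950, which is 3 full-or-partial €1,000 increments; reduction = 3 × €100 = €300, leaving €4,300.

€4,300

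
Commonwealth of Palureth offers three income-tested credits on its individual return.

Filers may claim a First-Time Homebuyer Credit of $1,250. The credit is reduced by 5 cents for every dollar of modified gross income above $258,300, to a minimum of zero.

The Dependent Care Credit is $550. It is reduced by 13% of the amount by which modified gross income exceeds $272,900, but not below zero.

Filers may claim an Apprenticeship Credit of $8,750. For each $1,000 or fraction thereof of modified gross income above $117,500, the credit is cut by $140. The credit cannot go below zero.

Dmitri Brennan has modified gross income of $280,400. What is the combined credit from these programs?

First-Time Homebuyer Credit: 5% of the $22,100 excess over $258,300 is $1,105; credit = $1,250 − $1,105 = $145.
Dependent Care Credit: 13% of the $7,500 excess over $272,900 is $975 ≥ base, so the credit is $0.
Apprenticeship Credit: income exceeds $117,500 by $162,900 → 163 increments × $140 = $22,820 ≥ base, so the credit is $0.
Total: $145 + $0 + $0 = $145.

$145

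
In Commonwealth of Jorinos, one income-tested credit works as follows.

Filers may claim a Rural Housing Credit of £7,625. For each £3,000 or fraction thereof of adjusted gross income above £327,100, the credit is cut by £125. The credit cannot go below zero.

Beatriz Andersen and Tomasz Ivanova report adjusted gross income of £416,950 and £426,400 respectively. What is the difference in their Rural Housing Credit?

£500

Beatriz (£416,950): Rural Housing Credit: income exceeds £327,100 by £89,850, which is 30 full-or-partial £3,000 increments; reduction = 30 × £125 = £3,750, leaving £3,875.
Tomasz (£426,400): Rural Housing Credit: income exceeds £327,100 by £99,300, which is 34 full-or-partial £3,000 increments; reduction = 34 × £125 = £4,250, leaving £3,375.
Difference: |£3,875 − £3,375| = £500.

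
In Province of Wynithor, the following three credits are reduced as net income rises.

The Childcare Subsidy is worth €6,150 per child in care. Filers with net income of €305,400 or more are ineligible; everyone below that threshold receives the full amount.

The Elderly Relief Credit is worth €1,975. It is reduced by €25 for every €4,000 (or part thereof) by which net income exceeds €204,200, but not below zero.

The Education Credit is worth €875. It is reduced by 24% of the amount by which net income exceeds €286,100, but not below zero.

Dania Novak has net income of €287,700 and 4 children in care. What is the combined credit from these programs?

Childcare Subsidy: base = 4 × €6,150 = €24,600. €287,700 is below the €305,400 cutoff, so the full €24,600 applies.
Elderly Relief Credit: income exceeds €204,200 by €83,500, which is 21 full-or-partial €4,000 increments; reduction = 21 × €25 = €525, leaving €1,450.
Education Credit: 24% of the €1,600 excess over €286,100 is €384; credit = €875 − €384 = €491.
Total: €24,600 + €1,450 + €491 = €26,541.

€26,541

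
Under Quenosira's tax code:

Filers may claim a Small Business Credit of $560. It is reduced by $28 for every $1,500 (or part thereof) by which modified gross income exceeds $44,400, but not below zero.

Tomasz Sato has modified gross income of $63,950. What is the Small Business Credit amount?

Small Business Credit: income exceeds $44,400 by $19,550, which is 14 full-or-partial $1,500 increments; reduction = 14 × $28 = $392, leaving $168.

$168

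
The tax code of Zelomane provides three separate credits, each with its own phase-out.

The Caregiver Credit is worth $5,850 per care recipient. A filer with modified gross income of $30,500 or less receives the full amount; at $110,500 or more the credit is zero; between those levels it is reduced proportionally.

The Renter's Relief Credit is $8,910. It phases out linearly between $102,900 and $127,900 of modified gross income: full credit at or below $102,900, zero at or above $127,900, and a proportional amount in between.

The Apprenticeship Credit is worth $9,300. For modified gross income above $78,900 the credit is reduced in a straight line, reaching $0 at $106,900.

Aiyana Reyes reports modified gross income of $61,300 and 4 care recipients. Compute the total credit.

Caregiver Credit: base = 4 × $5,850 = $23,400. $61,300 is $30,800 into a $80,000 phase-out range, leaving 49,200/80,000 of the credit: $23,400 × 49,200/80,000 = $14,391.
Renter's Relief Credit: $61,300 is at or below the $102,900 threshold, so the full $8,910 applies.
Apprenticeship Credit: $61,300 is at or below the $78,900 threshold, so the full $9,300 applies.
Total: $14,391 + $8,910 + $9,300 = $32,601.

$32,601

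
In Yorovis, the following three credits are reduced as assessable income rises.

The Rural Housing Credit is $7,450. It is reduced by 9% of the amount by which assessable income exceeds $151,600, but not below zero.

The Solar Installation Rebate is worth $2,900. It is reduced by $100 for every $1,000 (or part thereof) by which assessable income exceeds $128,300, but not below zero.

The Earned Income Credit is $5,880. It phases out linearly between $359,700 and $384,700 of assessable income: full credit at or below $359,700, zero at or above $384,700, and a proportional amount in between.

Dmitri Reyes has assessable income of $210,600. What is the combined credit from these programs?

Rural Housing Credit: 9% of the $59,000 excess over $151,600 is $5,310; credit = $7,450 − $5,310 = $2,140.
Solar Installation Rebate: income exceeds $128,300 by $82,300 → 83 increments × $100 = $8,300 ≥ base, so the credit is $0.
Earned Income Credit: $210,600 is at or below the $359,700 threshold, so the full $5,880 applies.
Total: $2,140 + $0 + $5,880 = $8,020.

$8,020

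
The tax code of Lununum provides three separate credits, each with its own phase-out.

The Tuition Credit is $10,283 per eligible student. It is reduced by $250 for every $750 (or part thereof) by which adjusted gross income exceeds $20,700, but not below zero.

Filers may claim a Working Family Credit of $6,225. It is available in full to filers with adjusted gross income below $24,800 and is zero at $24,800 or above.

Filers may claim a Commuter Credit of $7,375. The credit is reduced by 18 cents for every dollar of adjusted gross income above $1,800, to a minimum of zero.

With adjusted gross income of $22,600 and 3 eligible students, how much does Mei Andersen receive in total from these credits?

Tuition Credit: base = 3 × $10,283 = $30,849. income exceeds $20,700 by $1,900, which is 3 full-or-partial $750 increments; reduction = 3 × $250 = $750, leaving $30,099.
Working Family Credit: $22,600 is below the $24,800 cutoff, so the full $6,225 applies.
Commuter Credit: 18% of the $20,800 excess over $1,800 is $3,744; credit = $7,375 − $3,744 = $3,631.
Total: $30,099 + $6,225 + $3,631 = $39,955.

$39,955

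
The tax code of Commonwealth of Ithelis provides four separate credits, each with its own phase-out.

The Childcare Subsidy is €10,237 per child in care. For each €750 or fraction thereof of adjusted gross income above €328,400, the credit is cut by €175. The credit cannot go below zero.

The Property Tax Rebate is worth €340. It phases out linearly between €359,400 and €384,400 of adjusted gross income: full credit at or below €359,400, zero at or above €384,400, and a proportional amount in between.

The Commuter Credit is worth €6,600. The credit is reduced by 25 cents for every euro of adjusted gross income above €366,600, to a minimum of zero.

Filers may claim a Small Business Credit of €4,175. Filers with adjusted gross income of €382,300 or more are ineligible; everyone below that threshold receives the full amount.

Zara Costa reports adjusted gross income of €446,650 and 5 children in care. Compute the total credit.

€23,535

Childcare Subsidy: base = 5 × €10,237 = €51,185. income exceeds €328,400 by €118,250, which is 158 full-or-partial €750 increments; reduction = 158 × €175 = €27,650, leaving €23,535.
Property Tax Rebate: €446,650 is at or above €384,400, so the credit is €0.
Commuter Credit: 25% of the €80,050 excess over €366,600 is €20,012.50 ≥ base, so the credit is €0.
Small Business Credit: €446,650 meets or exceeds the €382,300 cutoff, so the credit is €0.
Total: €23,535 + €0 + €0 + €0 = €23,535.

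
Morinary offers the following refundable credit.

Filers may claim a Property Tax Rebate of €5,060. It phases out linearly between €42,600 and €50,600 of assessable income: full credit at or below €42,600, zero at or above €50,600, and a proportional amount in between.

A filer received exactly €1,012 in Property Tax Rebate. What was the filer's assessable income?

€49,000

€1,012 is 1,012/5,060 of the full €5,060, so 4,048/5,060 of the €8,000 range has been used: income = €42,600 + €8,000 × 4,048/5,060 = €49,000.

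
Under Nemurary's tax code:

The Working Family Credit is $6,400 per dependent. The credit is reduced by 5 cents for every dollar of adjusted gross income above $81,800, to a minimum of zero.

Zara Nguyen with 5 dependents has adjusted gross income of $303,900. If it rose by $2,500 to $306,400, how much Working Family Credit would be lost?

$125

At $303,900 — base = 5 × $6,400 = $32,000. 5% of the $222,100 excess over $81,800 is $11,105; credit = $32,000 − $11,105 = $20,895.
At $306,400 — base = 5 × $6,400 = $32,000. 5% of the $224,600 excess over $81,800 is $11,230; credit = $32,000 − $11,230 = $20,770.
Lost: $20,895 − $20,770 = $125.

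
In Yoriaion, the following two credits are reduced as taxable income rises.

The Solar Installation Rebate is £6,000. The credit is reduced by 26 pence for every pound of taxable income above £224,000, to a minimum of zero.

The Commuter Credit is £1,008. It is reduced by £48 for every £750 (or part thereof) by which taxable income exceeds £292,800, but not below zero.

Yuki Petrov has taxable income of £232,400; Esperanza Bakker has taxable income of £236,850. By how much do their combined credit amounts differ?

£1,157

Yuki (£232,400): Solar Installation Rebate: 26% of the £8,400 excess over £224,000 is £2,184; credit = £6,000 − £2,184 = £3,816. Commuter Credit: £232,400 is at or below the £292,800 threshold, so the full £1,008 applies. total £3,816 + £1,008 = £4,824
Esperanza (£236,850): Solar Installation Rebate: 26% of the £12,850 excess over £224,000 is £3,341; credit = £6,000 − £3,341 = £2,659. Commuter Credit: £236,850 is at or below the £292,800 threshold, so the full £1,008 applies. total £2,659 + £1,008 = £3,667
Difference: |£4,824 − £3,667| = £1,157.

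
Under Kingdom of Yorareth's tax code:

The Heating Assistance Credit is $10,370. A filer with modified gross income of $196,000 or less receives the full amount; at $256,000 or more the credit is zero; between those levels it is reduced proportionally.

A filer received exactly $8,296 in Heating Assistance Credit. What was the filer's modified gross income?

$8,296 is 8,296/10,370 of the full $10,370, so 2,074/10,370 of the $60,000 range has been used: income = $196,000 + $60,000 × 2,074/10,370 = $208,000.

$208,000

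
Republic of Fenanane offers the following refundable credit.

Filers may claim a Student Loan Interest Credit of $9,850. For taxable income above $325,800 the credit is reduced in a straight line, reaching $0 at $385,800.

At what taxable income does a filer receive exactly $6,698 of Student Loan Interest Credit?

$6,698 is 6,698/9,850 of the full $9,850, so 3,152/9,850 of the $60,000 range has been used: income = $325,800 + $60,000 × 3,152/9,850 = $345,000.

$345,000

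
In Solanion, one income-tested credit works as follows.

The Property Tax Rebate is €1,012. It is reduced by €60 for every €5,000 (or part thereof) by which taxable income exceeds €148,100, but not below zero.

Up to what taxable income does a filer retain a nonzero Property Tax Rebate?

After 16 increments the reduction is 16 × €60 = €960, leaving €52; one more increment wipes it out. Increment 16 ends at excess 16 × €5,000 = €80,000, so the highest qualifying income is €148,100 + €80,000 = €228,100.

€228,100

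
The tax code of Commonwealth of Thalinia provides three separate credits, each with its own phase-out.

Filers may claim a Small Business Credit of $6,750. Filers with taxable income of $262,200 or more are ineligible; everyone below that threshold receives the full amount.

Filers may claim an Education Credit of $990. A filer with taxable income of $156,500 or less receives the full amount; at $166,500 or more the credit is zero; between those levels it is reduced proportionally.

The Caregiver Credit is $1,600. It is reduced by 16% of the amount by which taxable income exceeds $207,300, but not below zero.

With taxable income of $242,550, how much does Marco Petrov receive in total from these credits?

$6,750

Small Business Credit: $242,550 is below the $262,200 cutoff, so the full $6,750 applies.
Education Credit: $242,550 is at or above $166,500, so the credit is $0.
Caregiver Credit: 16% of the $35,250 excess over $207,300 is $5,640 ≥ base, so the credit is $0.
Total: $6,750 + $0 + $0 = $6,750.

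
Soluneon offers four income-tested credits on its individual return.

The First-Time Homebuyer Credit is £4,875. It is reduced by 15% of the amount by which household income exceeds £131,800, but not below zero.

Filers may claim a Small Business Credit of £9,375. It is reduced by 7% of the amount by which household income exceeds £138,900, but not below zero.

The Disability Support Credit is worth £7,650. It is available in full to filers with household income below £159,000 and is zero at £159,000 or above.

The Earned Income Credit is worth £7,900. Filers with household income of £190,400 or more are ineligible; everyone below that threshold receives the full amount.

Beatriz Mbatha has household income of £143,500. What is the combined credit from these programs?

£27,723

First-Time Homebuyer Credit: 15% of the £11,700 excess over £131,800 is £1,755; credit = £4,875 − £1,755 = £3,120.
Small Business Credit: 7% of the £4,600 excess over £138,900 is £322; credit = £9,375 − £322 = £9,053.
Disability Support Credit: £143,500 is below the £159,000 cutoff, so the full £7,650 applies.
Earned Income Credit: £143,500 is below the £190,400 cutoff, so the full £7,900 applies.
Total: £3,120 + £9,053 + £7,650 + £7,900 = £27,723.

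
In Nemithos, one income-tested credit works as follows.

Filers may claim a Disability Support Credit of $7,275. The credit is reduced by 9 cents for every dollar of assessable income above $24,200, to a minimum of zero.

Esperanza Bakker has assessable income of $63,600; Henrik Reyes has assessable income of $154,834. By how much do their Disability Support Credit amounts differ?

Esperanza ($63,600): Disability Support Credit: 9% of the $39,400 excess over $24,200 is $3,546; credit = $7,275 − $3,546 = $3,729.
Henrik ($154,834): Disability Support Credit: 9% of the $130,634 excess over $24,200 is $11,757.06 ≥ base, so the credit is $0.
Difference: |$3,729 − $0| = $3,729.

$3,729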